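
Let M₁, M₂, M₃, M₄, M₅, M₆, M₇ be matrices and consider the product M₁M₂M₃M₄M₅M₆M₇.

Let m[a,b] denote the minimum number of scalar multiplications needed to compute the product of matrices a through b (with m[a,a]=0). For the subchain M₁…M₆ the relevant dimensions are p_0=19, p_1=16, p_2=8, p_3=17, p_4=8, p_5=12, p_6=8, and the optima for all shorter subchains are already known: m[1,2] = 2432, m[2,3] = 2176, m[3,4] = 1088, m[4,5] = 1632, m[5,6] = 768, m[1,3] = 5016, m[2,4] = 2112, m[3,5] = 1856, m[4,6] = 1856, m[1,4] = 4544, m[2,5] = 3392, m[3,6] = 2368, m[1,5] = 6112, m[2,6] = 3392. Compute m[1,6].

m[1,6] = min over k∈[1,5] of m[1,k]+m[k+1,6]+p_{0}·p_k·p_{6}.
k=1: 0 + 3392 + 19·16·8 = 5824; k=2: 2432 + 2368 + 19·8·8 = 6016; k=3: 5016 + 1856 + 19·17·8 = 9456; k=4: 4544 + 768 + 19·8·8 = 6528; k=5: 6112 + 0 + 19·12·8 = 7936.
Minimum: 5824 at k=1.

5824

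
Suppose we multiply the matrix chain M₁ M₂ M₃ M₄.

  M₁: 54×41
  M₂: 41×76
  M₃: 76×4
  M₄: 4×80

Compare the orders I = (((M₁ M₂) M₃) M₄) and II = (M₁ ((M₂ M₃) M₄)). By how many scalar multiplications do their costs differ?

Order I = (((M₁ M₂) M₃) M₄): (M₁ M₂): 54×41 by 41×76 → 54×76, cost 54·41·76 = 168264; ((M₁ M₂) M₃): 54×76 by 76×4 → 54×4, cost 54·76·4 = 16416; cumulative 184680; (((M₁ M₂) M₃) M₄): 54×4 by 4×80 → 54×80, cost 54·4·80 = 17280; cumulative 201960. Total 201960.
Order II = (M₁ ((M₂ M₃) M₄)): (M₂ M₃): 41×76 by 76×4 → 41×4, cost 41·76·4 = 12464; ((M₂ M₃) M₄): 41×4 by 4×80 → 41×80, cost 41·4·80 = 13120; cumulative 25584; (M₁ ((M₂ M₃) M₄)): 54×41 by 41×80 → 54×80, cost 54·41·80 = 177120; cumulative 202704. Total 202704.
Difference: |201960 − 202704| = 744.

744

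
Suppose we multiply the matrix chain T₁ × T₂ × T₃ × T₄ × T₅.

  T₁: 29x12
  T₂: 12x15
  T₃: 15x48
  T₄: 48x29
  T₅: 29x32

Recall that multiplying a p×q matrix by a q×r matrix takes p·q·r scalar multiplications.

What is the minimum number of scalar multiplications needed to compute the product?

47616

Adjacent pairs: T₁T₂ = 29·12·15 = 5220; T₂T₃ = 12·15·48 = 8640; T₃T₄ = 15·48·29 = 20880; T₄T₅ = 48·29·32 = 44544.
Length 3: T₁..T₃: k=1: 0+8640+29·12·48=25344; k=2: 5220+0+29·15·48=26100 → min 25344 | T₂..T₄: k=2: 0+20880+12·15·29=26100; k=3: 8640+0+12·48·29=25344 → min 25344 | T₃..T₅: k=3: 0+44544+15·48·32=67584; k=4: 20880+0+15·29·32=34800 → min 34800.
Length 4: T₁..T₄: k=1: 0+25344+29·12·29=35436; k=2: 5220+20880+29·15·29=38715; k=3: 25344+0+29·48·29=65712 → min 35436 | T₂..T₅: k=2: 0+34800+12·15·32=40560; k=3: 8640+44544+12·48·32=71616; k=4: 25344+0+12·29·32=36480 → min 36480.
Length 5: T₁..T₅: k=1: 0+36480+29·12·32=47616; k=2: 5220+34800+29·15·32=53940; k=3: 25344+44544+29·48·32=114432; k=4: 35436+0+29·29·32=62348 → min 47616.
Optimal order: (T₁ × (((T₂ × T₃) × T₄) × T₅)) with cost 47616.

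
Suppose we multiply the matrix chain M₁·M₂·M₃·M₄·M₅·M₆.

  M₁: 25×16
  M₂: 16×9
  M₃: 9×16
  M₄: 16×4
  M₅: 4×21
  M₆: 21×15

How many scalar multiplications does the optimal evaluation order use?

Adjacent pairs: M₁M₂ = 25·16·9 = 3600; M₂M₃ = 16·9·16 = 2304; M₃M₄ = 9·16·4 = 576; M₄M₅ = 16·4·21 = 1344; M₅M₆ = 4·21·15 = 1260.
Length 3: M₁..M₃: k=1: 0+2304+25·16·16=8704; k=2: 3600+0+25·9·16=7200 → min 7200 | M₂..M₄: k=2: 0+576+16·9·4=1152; k=3: 2304+0+16·16·4=3328 → min 1152 | M₃..M₅: k=3: 0+1344+9·16·21=4368; k=4: 576+0+9·4·21=1332 → min 1332 | M₄..M₆: k=4: 0+1260+16·4·15=2220; k=5: 1344+0+16·21·15=6384 → min 2220.
Length 4: M₁..M₄: k=1: 0+1152+25·16·4=2752; k=2: 3600+576+25·9·4=5076; k=3: 7200+0+25·16·4=8800 → min 2752 | M₂..M₅: k=2: 0+1332+16·9·21=4356; k=3: 2304+1344+16·16·21=9024; k=4: 1152+0+16·4·21=2496 → min 2496 | M₃..M₆: k=3: 0+2220+9·16·15=4380; k=4: 576+1260+9·4·15=2376; k=5: 1332+0+9·21·15=4167 → min 2376.
Length 5: M₁..M₅: k=1: 0+2496+25·16·21=10896; k=2: 3600+1332+25·9·21=9657; k=3: 7200+1344+25·16·21=16944; k=4: 2752+0+25·4·21=4852 → min 4852 | M₂..M₆: k=2: 0+2376+16·9·15=4536; k=3: 2304+2220+16·16·15=8364; k=4: 1152+1260+16·4·15=3372; k=5: 2496+0+16·21·15=7536 → min 3372.
Length 6: M₁..M₆: k=1: 0+3372+25·16·15=9372; k=2: 3600+2376+25·9·15=9351; k=3: 7200+2220+25·16·15=15420; k=4: 2752+1260+25·4·15=5512; k=5: 4852+0+25·21·15=12727 → min 5512.
Optimal order: ((M₁·(M₂·(M₃·M₄)))·(M₅·M₆)) with cost 5512.

5512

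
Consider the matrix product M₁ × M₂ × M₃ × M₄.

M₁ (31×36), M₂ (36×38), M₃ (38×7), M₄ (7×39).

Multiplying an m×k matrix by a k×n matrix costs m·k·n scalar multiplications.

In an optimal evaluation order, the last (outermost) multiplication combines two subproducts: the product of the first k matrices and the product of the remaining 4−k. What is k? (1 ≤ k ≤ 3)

3

Adjacent pairs: M₁M₂ = 31·36·38 = 42408; M₂M₃ = 36·38·7 = 9576; M₃M₄ = 38·7·39 = 10374.
Length 3: M₁..M₃: k=1: 0+9576+31·36·7=17388; k=2: 42408+0+31·38·7=50654 → min 17388 | M₂..M₄: k=2: 0+10374+36·38·39=63726; k=3: 9576+0+36·7·39=19404 → min 19404.
Top-level splits: k=1: (M₁..M₁)·(M₂..M₄) → 0+19404+31·36·39 = 62928; k=2: (M₁..M₂)·(M₃..M₄) → 42408+10374+31·38·39 = 98724; k=3: (M₁..M₃)·(M₄..M₄) → 17388+0+31·7·39 = 25851.
Best split is after M₃, i.e. k = 3.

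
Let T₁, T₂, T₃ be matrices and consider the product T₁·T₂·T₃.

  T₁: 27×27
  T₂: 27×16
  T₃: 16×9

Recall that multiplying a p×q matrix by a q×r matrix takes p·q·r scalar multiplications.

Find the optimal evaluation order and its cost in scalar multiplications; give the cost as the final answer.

(T₁·(T₂·T₃)): cost 10449.
((T₁·T₂)·T₃): cost 15552.
Optimal: (T₁·(T₂·T₃)) with cost 10449.

10449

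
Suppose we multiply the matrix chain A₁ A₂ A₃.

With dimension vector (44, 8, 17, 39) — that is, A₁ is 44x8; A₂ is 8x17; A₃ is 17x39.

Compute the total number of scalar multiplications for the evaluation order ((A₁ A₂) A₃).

(A₁ A₂): 44×8 by 8×17 → 44×17, cost 44·8·17 = 5984
((A₁ A₂) A₃): 44×17 by 17×39 → 44×39, cost 44·17·39 = 29172; cumulative 35156
Total: 35156 scalar multiplications.

35156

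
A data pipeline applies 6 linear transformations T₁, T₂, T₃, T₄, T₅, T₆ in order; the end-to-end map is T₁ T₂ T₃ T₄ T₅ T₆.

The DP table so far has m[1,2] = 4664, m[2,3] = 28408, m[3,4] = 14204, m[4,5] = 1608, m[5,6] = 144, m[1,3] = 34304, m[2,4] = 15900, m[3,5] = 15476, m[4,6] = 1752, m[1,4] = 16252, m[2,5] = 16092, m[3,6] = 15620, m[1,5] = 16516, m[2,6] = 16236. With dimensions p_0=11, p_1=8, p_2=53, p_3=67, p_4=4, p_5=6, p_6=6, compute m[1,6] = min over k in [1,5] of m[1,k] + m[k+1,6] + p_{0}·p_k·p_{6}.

m[1,6] = min over k∈[1,5] of m[1,k]+m[k+1,6]+p_{0}·p_k·p_{6}.
k=1: 0 + 16236 + 11·8·6 = 16764; k=2: 4664 + 15620 + 11·53·6 = 23782; k=3: 34304 + 1752 + 11·67·6 = 40478; k=4: 16252 + 144 + 11·4·6 = 16660; k=5: 16516 + 0 + 11·6·6 = 16912.
Minimum: 16660 at k=4.

16660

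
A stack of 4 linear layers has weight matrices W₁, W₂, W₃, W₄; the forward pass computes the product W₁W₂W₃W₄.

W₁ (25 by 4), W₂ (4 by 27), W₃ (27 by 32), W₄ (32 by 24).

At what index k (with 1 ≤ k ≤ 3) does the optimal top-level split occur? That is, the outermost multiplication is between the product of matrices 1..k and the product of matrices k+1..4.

1

Adjacent pairs: W₁W₂ = 25·4·27 = 2700; W₂W₃ = 4·27·32 = 3456; W₃W₄ = 27·32·24 = 20736.
Length 3: W₁..W₃: k=1: 0+3456+25·4·32=6656; k=2: 2700+0+25·27·32=24300 → min 6656 | W₂..W₄: k=2: 0+20736+4·27·24=23328; k=3: 3456+0+4·32·24=6528 → min 6528.
Top-level splits: k=1: (W₁..W₁)·(W₂..W₄) → 0+6528+25·4·24 = 8928; k=2: (W₁..W₂)·(W₃..W₄) → 2700+20736+25·27·24 = 39636; k=3: (W₁..W₃)·(W₄..W₄) → 6656+0+25·32·24 = 25856.
Best split is after W₁, i.e. k = 1.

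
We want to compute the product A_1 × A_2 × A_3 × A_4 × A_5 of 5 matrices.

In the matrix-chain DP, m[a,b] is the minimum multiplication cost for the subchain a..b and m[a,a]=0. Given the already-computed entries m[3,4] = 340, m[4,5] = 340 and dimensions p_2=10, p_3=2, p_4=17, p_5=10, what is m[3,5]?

m[3,5] = min over k∈[3,4] of m[3,k]+m[k+1,5]+p_{2}·p_k·p_{5}.
k=3: 0 + 340 + 10·2·10 = 540; k=4: 340 + 0 + 10·17·10 = 2040.
Minimum: 540 at k=3.

540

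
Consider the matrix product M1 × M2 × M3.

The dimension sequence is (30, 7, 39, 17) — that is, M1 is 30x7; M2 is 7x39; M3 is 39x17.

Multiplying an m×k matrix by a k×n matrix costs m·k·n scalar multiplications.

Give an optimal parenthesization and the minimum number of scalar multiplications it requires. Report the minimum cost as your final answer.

8211

(M1 × (M2 × M3)): cost 8211.
((M1 × M2) × M3): cost 28080.
Optimal: (M1 × (M2 × M3)) with cost 8211.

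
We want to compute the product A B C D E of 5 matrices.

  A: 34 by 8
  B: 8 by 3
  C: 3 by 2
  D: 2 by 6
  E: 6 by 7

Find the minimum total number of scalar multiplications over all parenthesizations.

Adjacent pairs: AB = 34·8·3 = 816; BC = 8·3·2 = 48; CD = 3·2·6 = 36; DE = 2·6·7 = 84.
Length 3: A..C: k=1: 0+48+34·8·2=592; k=2: 816+0+34·3·2=1020 → min 592 | B..D: k=2: 0+36+8·3·6=180; k=3: 48+0+8·2·6=144 → min 144 | C..E: k=3: 0+84+3·2·7=126; k=4: 36+0+3·6·7=162 → min 126.
Length 4: A..D: k=1: 0+144+34·8·6=1776; k=2: 816+36+34·3·6=1464; k=3: 592+0+34·2·6=1000 → min 1000 | B..E: k=2: 0+126+8·3·7=294; k=3: 48+84+8·2·7=244; k=4: 144+0+8·6·7=480 → min 244.
Length 5: A..E: k=1: 0+244+34·8·7=2148; k=2: 816+126+34·3·7=1656; k=3: 592+84+34·2·7=1152; k=4: 1000+0+34·6·7=2428 → min 1152.
Optimal order: ((A (B C)) (D E)) with cost 1152.

1152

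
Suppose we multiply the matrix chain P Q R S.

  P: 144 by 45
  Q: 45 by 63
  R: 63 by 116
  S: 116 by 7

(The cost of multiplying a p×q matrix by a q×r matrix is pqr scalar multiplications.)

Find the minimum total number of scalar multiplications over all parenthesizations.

116361

Adjacent pairs: PQ = 144·45·63 = 408240; QR = 45·63·116 = 328860; RS = 63·116·7 = 51156.
Length 3: P..R: k=1: 0+328860+144·45·116=1080540; k=2: 408240+0+144·63·116=1460592 → min 1080540 | Q..S: k=2: 0+51156+45·63·7=71001; k=3: 328860+0+45·116·7=365400 → min 71001.
Length 4: P..S: k=1: 0+71001+144·45·7=116361; k=2: 408240+51156+144·63·7=522900; k=3: 1080540+0+144·116·7=1197468 → min 116361.
Optimal order: (P (Q (R S))) with cost 116361.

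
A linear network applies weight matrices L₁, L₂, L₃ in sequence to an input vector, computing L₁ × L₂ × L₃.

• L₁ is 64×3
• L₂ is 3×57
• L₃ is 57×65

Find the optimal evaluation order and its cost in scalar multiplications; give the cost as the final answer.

(L₁ × (L₂ × L₃)): cost 23595.
((L₁ × L₂) × L₃): cost 248064.
Optimal: (L₁ × (L₂ × L₃)) with cost 23595.

23595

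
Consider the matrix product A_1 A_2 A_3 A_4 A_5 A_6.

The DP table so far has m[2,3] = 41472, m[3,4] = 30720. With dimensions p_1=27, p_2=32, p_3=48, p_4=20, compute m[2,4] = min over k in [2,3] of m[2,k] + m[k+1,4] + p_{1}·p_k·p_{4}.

m[2,4] = min over k∈[2,3] of m[2,k]+m[k+1,4]+p_{1}·p_k·p_{4}.
k=2: 0 + 30720 + 27·32·20 = 48000; k=3: 41472 + 0 + 27·48·20 = 67392.
Minimum: 48000 at k=2.

48000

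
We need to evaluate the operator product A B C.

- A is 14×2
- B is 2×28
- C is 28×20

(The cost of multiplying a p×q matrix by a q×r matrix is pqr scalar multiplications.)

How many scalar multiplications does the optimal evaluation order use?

1680

Order (A (B C)): (B C): 2×28 by 28×20 → 2×20, cost 2·28·20 = 1120; (A (B C)): 14×2 by 2×20 → 14×20, cost 14·2·20 = 560; cumulative 1680. Total 1680.
Order ((A B) C): (A B): 14×2 by 2×28 → 14×28, cost 14·2·28 = 784; ((A B) C): 14×28 by 28×20 → 14×20, cost 14·28·20 = 7840; cumulative 8624. Total 8624.
Minimum: 1680.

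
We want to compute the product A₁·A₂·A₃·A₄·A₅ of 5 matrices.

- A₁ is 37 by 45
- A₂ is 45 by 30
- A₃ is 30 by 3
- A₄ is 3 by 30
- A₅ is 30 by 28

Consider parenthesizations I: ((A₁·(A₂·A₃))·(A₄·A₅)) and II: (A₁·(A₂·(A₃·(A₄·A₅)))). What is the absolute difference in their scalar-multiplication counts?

Order I = ((A₁·(A₂·A₃))·(A₄·A₅)): (A₂·A₃): 45×30 by 30×3 → 45×3, cost 45·30·3 = 4050; (A₁·(A₂·A₃)): 37×45 by 45×3 → 37×3, cost 37·45·3 = 4995; cumulative 9045; (A₄·A₅): 3×30 by 30×28 → 3×28, cost 3·30·28 = 2520; ((A₁·(A₂·A₃))·(A₄·A₅)): 37×3 by 3×28 → 37×28, cost 37·3·28 = 3108; cumulative 14673. Total 14673.
Order II = (A₁·(A₂·(A₃·(A₄·A₅)))): (A₄·A₅): 3×30 by 30×28 → 3×28, cost 3·30·28 = 2520; (A₃·(A₄·A₅)): 30×3 by 3×28 → 30×28, cost 30·3·28 = 2520; cumulative 5040; (A₂·(A₃·(A₄·A₅))): 45×30 by 30×28 → 45×28, cost 45·30·28 = 37800; cumulative 42840; (A₁·(A₂·(A₃·(A₄·A₅)))): 37×45 by 45×28 → 37×28, cost 37·45·28 = 46620; cumulative 89460. Total 89460.
Difference: |14673 − 89460| = 74787.

74787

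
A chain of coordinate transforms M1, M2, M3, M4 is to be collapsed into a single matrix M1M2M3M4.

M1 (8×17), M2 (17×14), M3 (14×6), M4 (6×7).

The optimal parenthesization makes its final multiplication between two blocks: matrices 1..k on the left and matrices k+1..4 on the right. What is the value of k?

Adjacent pairs: M1M2 = 8·17·14 = 1904; M2M3 = 17·14·6 = 1428; M3M4 = 14·6·7 = 588.
Length 3: M1..M3: k=1: 0+1428+8·17·6=2244; k=2: 1904+0+8·14·6=2576 → min 2244 | M2..M4: k=2: 0+588+17·14·7=2254; k=3: 1428+0+17·6·7=2142 → min 2142.
Top-level splits: k=1: (M1..M1)·(M2..M4) → 0+2142+8·17·7 = 3094; k=2: (M1..M2)·(M3..M4) → 1904+588+8·14·7 = 3276; k=3: (M1..M3)·(M4..M4) → 2244+0+8·6·7 = 2580.
Best split is after M3, i.e. k = 3.

3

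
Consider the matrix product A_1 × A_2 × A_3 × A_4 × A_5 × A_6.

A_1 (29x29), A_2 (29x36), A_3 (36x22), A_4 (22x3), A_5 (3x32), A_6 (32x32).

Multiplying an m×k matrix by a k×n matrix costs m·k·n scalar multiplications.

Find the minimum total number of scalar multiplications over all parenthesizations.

Adjacent pairs: A_1A_2 = 29·29·36 = 30276; A_2A_3 = 29·36·22 = 22968; A_3A_4 = 36·22·3 = 2376; A_4A_5 = 22·3·32 = 2112; A_5A_6 = 3·32·32 = 3072.
Length 3: A_1..A_3: k=1: 0+22968+29·29·22=41470; k=2: 30276+0+29·36·22=53244 → min 41470 | A_2..A_4: k=2: 0+2376+29·36·3=5508; k=3: 22968+0+29·22·3=24882 → min 5508 | A_3..A_5: k=3: 0+2112+36·22·32=27456; k=4: 2376+0+36·3·32=5832 → min 5832 | A_4..A_6: k=4: 0+3072+22·3·32=5184; k=5: 2112+0+22·32·32=24640 → min 5184.
Length 4: A_1..A_4: k=1: 0+5508+29·29·3=8031; k=2: 30276+2376+29·36·3=35784; k=3: 41470+0+29·22·3=43384 → min 8031 | A_2..A_5: k=2: 0+5832+29·36·32=39240; k=3: 22968+2112+29·22·32=45496; k=4: 5508+0+29·3·32=8292 → min 8292 | A_3..A_6: k=3: 0+5184+36·22·32=30528; k=4: 2376+3072+36·3·32=8904; k=5: 5832+0+36·32·32=42696 → min 8904.
Length 5: A_1..A_5: k=1: 0+8292+29·29·32=35204; k=2: 30276+5832+29·36·32=69516; k=3: 41470+2112+29·22·32=63998; k=4: 8031+0+29·3·32=10815 → min 10815 | A_2..A_6: k=2: 0+8904+29·36·32=42312; k=3: 22968+5184+29·22·32=48568; k=4: 5508+3072+29·3·32=11364; k=5: 8292+0+29·32·32=37988 → min 11364.
Length 6: A_1..A_6: k=1: 0+11364+29·29·32=38276; k=2: 30276+8904+29·36·32=72588; k=3: 41470+5184+29·22·32=67070; k=4: 8031+3072+29·3·32=13887; k=5: 10815+0+29·32·32=40511 → min 13887.
Optimal order: ((A_1 × (A_2 × (A_3 × A_4))) × (A_5 × A_6)) with cost 13887.

13887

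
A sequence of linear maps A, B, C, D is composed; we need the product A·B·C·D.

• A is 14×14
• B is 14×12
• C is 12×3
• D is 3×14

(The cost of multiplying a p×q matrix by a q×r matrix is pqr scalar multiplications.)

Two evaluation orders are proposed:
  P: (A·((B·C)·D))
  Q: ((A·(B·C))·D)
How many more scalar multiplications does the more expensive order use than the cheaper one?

Order P = (A·((B·C)·D)): (B·C): 14×12 by 12×3 → 14×3, cost 14·12·3 = 504; ((B·C)·D): 14×3 by 3×14 → 14×14, cost 14·3·14 = 588; cumulative 1092; (A·((B·C)·D)): 14×14 by 14×14 → 14×14, cost 14·14·14 = 2744; cumulative 3836. Total 3836.
Order Q = ((A·(B·C))·D): (B·C): 14×12 by 12×3 → 14×3, cost 14·12·3 = 504; (A·(B·C)): 14×14 by 14×3 → 14×3, cost 14·14·3 = 588; cumulative 1092; ((A·(B·C))·D): 14×3 by 3×14 → 14×14, cost 14·3·14 = 588; cumulative 1680. Total 1680.
Difference: |3836 − 1680| = 2156.

2156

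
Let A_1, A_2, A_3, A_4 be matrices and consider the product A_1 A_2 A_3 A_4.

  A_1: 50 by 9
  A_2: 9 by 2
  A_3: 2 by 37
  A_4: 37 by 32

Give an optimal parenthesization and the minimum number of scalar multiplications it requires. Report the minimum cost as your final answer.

Adjacent pairs: A_1A_2 = 50·9·2 = 900; A_2A_3 = 9·2·37 = 666; A_3A_4 = 2·37·32 = 2368.
Length 3: A_1..A_3: k=1: 0+666+50·9·37=17316; k=2: 900+0+50·2·37=4600 → min 4600 | A_2..A_4: k=2: 0+2368+9·2·32=2944; k=3: 666+0+9·37·32=11322 → min 2944.
Length 4: A_1..A_4: k=1: 0+2944+50·9·32=17344; k=2: 900+2368+50·2·32=6468; k=3: 4600+0+50·37·32=63800 → min 6468.
Optimal parenthesization: ((A_1 A_2) (A_3 A_4)) with cost 6468.

6468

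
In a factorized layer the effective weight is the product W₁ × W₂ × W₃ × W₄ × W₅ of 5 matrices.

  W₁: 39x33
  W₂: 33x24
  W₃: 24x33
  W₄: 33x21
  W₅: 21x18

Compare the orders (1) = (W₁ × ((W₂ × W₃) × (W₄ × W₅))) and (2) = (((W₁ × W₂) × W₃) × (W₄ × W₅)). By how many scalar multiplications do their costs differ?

16038

Order (1) = (W₁ × ((W₂ × W₃) × (W₄ × W₅))): (W₂ × W₃): 33×24 by 24×33 → 33×33, cost 33·24·33 = 26136; (W₄ × W₅): 33×21 by 21×18 → 33×18, cost 33·21·18 = 12474; ((W₂ × W₃) × (W₄ × W₅)): 33×33 by 33×18 → 33×18, cost 33·33·18 = 19602; cumulative 58212; (W₁ × ((W₂ × W₃) × (W₄ × W₅))): 39×33 by 33×18 → 39×18, cost 39·33·18 = 23166; cumulative 81378. Total 81378.
Order (2) = (((W₁ × W₂) × W₃) × (W₄ × W₅)): (W₁ × W₂): 39×33 by 33×24 → 39×24, cost 39·33·24 = 30888; ((W₁ × W₂) × W₃): 39×24 by 24×33 → 39×33, cost 39·24·33 = 30888; cumulative 61776; (W₄ × W₅): 33×21 by 21×18 → 33×18, cost 33·21·18 = 12474; (((W₁ × W₂) × W₃) × (W₄ × W₅)): 39×33 by 33×18 → 39×18, cost 39·33·18 = 23166; cumulative 97416. Total 97416.
Difference: |81378 − 97416| = 16038.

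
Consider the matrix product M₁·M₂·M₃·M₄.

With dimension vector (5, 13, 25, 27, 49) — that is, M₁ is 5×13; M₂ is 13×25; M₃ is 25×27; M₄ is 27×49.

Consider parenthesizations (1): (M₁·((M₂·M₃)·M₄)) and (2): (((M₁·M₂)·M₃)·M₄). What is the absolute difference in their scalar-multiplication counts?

Order (1) = (M₁·((M₂·M₃)·M₄)): (M₂·M₃): 13×25 by 25×27 → 13×27, cost 13·25·27 = 8775; ((M₂·M₃)·M₄): 13×27 by 27×49 → 13×49, cost 13·27·49 = 17199; cumulative 25974; (M₁·((M₂·M₃)·M₄)): 5×13 by 13×49 → 5×49, cost 5·13·49 = 3185; cumulative 29159. Total 29159.
Order (2) = (((M₁·M₂)·M₃)·M₄): (M₁·M₂): 5×13 by 13×25 → 5×25, cost 5·13·25 = 1625; ((M₁·M₂)·M₃): 5×25 by 25×27 → 5×27, cost 5·25·27 = 3375; cumulative 5000; (((M₁·M₂)·M₃)·M₄): 5×27 by 27×49 → 5×49, cost 5·27·49 = 6615; cumulative 11615. Total 11615.
Difference: |29159 − 11615| = 17544.

17544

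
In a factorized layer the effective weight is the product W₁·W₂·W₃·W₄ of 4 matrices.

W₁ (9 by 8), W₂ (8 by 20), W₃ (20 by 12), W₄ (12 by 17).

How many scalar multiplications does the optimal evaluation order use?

4620

Adjacent pairs: W₁W₂ = 9·8·20 = 1440; W₂W₃ = 8·20·12 = 1920; W₃W₄ = 20·12·17 = 4080.
Length 3: W₁..W₃: k=1: 0+1920+9·8·12=2784; k=2: 1440+0+9·20·12=3600 → min 2784 | W₂..W₄: k=2: 0+4080+8·20·17=6800; k=3: 1920+0+8·12·17=3552 → min 3552.
Length 4: W₁..W₄: k=1: 0+3552+9·8·17=4776; k=2: 1440+4080+9·20·17=8580; k=3: 2784+0+9·12·17=4620 → min 4620.
Optimal order: ((W₁·(W₂·W₃))·W₄) with cost 4620.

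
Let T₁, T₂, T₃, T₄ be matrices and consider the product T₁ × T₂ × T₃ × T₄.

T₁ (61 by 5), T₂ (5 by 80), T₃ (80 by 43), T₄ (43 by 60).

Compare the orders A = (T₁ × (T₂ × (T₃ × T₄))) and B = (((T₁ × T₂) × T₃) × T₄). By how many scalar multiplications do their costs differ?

Order A = (T₁ × (T₂ × (T₃ × T₄))): (T₃ × T₄): 80×43 by 43×60 → 80×60, cost 80·43·60 = 206400; (T₂ × (T₃ × T₄)): 5×80 by 80×60 → 5×60, cost 5·80·60 = 24000; cumulative 230400; (T₁ × (T₂ × (T₃ × T₄))): 61×5 by 5×60 → 61×60, cost 61·5·60 = 18300; cumulative 248700. Total 248700.
Order B = (((T₁ × T₂) × T₃) × T₄): (T₁ × T₂): 61×5 by 5×80 → 61×80, cost 61·5·80 = 24400; ((T₁ × T₂) × T₃): 61×80 by 80×43 → 61×43, cost 61·80·43 = 209840; cumulative 234240; (((T₁ × T₂) × T₃) × T₄): 61×43 by 43×60 → 61×60, cost 61·43·60 = 157380; cumulative 391620. Total 391620.
Difference: |248700 − 391620| = 142920.

142920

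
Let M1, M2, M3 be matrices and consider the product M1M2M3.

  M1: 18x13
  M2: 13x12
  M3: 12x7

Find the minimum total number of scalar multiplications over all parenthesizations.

Order (M1(M2M3)): (M2M3): 13×12 by 12×7 → 13×7, cost 13·12·7 = 1092; (M1(M2M3)): 18×13 by 13×7 → 18×7, cost 18·13·7 = 1638; cumulative 2730. Total 2730.
Order ((M1M2)M3): (M1M2): 18×13 by 13×12 → 18×12, cost 18·13·12 = 2808; ((M1M2)M3): 18×12 by 12×7 → 18×7, cost 18·12·7 = 1512; cumulative 4320. Total 4320.
Minimum: 2730.

2730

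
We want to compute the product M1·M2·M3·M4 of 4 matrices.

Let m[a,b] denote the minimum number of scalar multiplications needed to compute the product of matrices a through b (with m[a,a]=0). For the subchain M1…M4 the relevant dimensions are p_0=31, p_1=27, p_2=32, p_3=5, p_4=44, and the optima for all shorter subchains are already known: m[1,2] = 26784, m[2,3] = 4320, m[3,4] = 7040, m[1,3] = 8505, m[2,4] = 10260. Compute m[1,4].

m[1,4] = min over k∈[1,3] of m[1,k]+m[k+1,4]+p_{0}·p_k·p_{4}.
k=1: 0 + 10260 + 31·27·44 = 47088; k=2: 26784 + 7040 + 31·32·44 = 77472; k=3: 8505 + 0 + 31·5·44 = 15325.
Minimum: 15325 at k=3.

15325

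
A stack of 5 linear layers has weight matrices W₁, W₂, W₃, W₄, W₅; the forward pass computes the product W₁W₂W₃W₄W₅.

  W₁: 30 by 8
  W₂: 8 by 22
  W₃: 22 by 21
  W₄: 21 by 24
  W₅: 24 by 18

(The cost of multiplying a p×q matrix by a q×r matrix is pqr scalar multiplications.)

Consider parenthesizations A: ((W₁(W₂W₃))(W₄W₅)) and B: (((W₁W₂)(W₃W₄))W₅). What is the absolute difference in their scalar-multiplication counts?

16020

Order A = ((W₁(W₂W₃))(W₄W₅)): (W₂W₃): 8×22 by 22×21 → 8×21, cost 8·22·21 = 3696; (W₁(W₂W₃)): 30×8 by 8×21 → 30×21, cost 30·8·21 = 5040; cumulative 8736; (W₄W₅): 21×24 by 24×18 → 21×18, cost 21·24·18 = 9072; ((W₁(W₂W₃))(W₄W₅)): 30×21 by 21×18 → 30×18, cost 30·21·18 = 11340; cumulative 29148. Total 29148.
Order B = (((W₁W₂)(W₃W₄))W₅): (W₁W₂): 30×8 by 8×22 → 30×22, cost 30·8·22 = 5280; (W₃W₄): 22×21 by 21×24 → 22×24, cost 22·21·24 = 11088; ((W₁W₂)(W₃W₄)): 30×22 by 22×24 → 30×24, cost 30·22·24 = 15840; cumulative 32208; (((W₁W₂)(W₃W₄))W₅): 30×24 by 24×18 → 30×18, cost 30·24·18 = 12960; cumulative 45168. Total 45168.
Difference: |29148 − 45168| = 16020.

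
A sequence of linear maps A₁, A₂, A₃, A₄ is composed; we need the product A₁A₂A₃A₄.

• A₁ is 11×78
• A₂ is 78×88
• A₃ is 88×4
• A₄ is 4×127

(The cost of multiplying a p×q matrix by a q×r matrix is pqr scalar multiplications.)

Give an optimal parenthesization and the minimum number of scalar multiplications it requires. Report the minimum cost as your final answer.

Adjacent pairs: A₁A₂ = 11·78·88 = 75504; A₂A₃ = 78·88·4 = 27456; A₃A₄ = 88·4·127 = 44704.
Length 3: A₁..A₃: k=1: 0+27456+11·78·4=30888; k=2: 75504+0+11·88·4=79376 → min 30888 | A₂..A₄: k=2: 0+44704+78·88·127=916432; k=3: 27456+0+78·4·127=67080 → min 67080.
Length 4: A₁..A₄: k=1: 0+67080+11·78·127=176046; k=2: 75504+44704+11·88·127=243144; k=3: 30888+0+11·4·127=36476 → min 36476.
Optimal parenthesization: ((A₁(A₂A₃))A₄) with cost 36476.

36476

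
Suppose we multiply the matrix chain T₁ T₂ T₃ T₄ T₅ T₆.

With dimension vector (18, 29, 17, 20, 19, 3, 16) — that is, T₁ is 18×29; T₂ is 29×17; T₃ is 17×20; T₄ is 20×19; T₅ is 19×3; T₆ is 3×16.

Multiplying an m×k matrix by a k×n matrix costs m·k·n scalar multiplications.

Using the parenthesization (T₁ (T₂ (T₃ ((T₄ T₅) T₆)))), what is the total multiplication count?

23780

(T₄ T₅): 20×19 by 19×3 → 20×3, cost 20·19·3 = 1140
((T₄ T₅) T₆): 20×3 by 3×16 → 20×16, cost 20·3·16 = 960; cumulative 2100
(T₃ ((T₄ T₅) T₆)): 17×20 by 20×16 → 17×16, cost 17·20·16 = 5440; cumulative 7540
(T₂ (T₃ ((T₄ T₅) T₆))): 29×17 by 17×16 → 29×16, cost 29·17·16 = 7888; cumulative 15428
(T₁ (T₂ (T₃ ((T₄ T₅) T₆)))): 18×29 by 29×16 → 18×16, cost 18·29·16 = 8352; cumulative 23780
Total: 23780 scalar multiplications.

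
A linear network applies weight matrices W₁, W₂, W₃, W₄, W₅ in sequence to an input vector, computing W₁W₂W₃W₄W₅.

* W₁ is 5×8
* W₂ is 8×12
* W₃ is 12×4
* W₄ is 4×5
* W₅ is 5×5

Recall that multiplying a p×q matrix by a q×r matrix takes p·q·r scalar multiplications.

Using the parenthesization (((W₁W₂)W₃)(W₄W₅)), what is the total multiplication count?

920

(W₁W₂): 5×8 by 8×12 → 5×12, cost 5·8·12 = 480
((W₁W₂)W₃): 5×12 by 12×4 → 5×4, cost 5·12·4 = 240; cumulative 720
(W₄W₅): 4×5 by 5×5 → 4×5, cost 4·5·5 = 100
(((W₁W₂)W₃)(W₄W₅)): 5×4 by 4×5 → 5×5, cost 5·4·5 = 100; cumulative 920
Total: 920 scalar multiplications.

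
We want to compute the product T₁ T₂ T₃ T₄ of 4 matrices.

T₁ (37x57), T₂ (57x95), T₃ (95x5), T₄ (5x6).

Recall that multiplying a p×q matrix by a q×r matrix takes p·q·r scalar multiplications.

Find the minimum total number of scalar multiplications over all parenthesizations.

38730

Adjacent pairs: T₁T₂ = 37·57·95 = 200355; T₂T₃ = 57·95·5 = 27075; T₃T₄ = 95·5·6 = 2850.
Length 3: T₁..T₃: k=1: 0+27075+37·57·5=37620; k=2: 200355+0+37·95·5=217930 → min 37620 | T₂..T₄: k=2: 0+2850+57·95·6=35340; k=3: 27075+0+57·5·6=28785 → min 28785.
Length 4: T₁..T₄: k=1: 0+28785+37·57·6=41439; k=2: 200355+2850+37·95·6=224295; k=3: 37620+0+37·5·6=38730 → min 38730.
Optimal order: ((T₁ (T₂ T₃)) T₄) with cost 38730.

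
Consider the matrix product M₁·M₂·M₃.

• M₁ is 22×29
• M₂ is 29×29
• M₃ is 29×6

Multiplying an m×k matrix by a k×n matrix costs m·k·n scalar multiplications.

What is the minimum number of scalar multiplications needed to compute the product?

Order (M₁·(M₂·M₃)): (M₂·M₃): 29×29 by 29×6 → 29×6, cost 29·29·6 = 5046; (M₁·(M₂·M₃)): 22×29 by 29×6 → 22×6, cost 22·29·6 = 3828; cumulative 8874. Total 8874.
Order ((M₁·M₂)·M₃): (M₁·M₂): 22×29 by 29×29 → 22×29, cost 22·29·29 = 18502; ((M₁·M₂)·M₃): 22×29 by 29×6 → 22×6, cost 22·29·6 = 3828; cumulative 22330. Total 22330.
Minimum: 8874.

8874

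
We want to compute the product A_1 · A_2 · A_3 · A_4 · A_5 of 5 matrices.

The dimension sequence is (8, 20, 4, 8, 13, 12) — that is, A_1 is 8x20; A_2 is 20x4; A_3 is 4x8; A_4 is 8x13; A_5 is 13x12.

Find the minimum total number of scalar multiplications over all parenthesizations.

2064

Adjacent pairs: A_1A_2 = 8·20·4 = 640; A_2A_3 = 20·4·8 = 640; A_3A_4 = 4·8·13 = 416; A_4A_5 = 8·13·12 = 1248.
Length 3: A_1..A_3: k=1: 0+640+8·20·8=1920; k=2: 640+0+8·4·8=896 → min 896 | A_2..A_4: k=2: 0+416+20·4·13=1456; k=3: 640+0+20·8·13=2720 → min 1456 | A_3..A_5: k=3: 0+1248+4·8·12=1632; k=4: 416+0+4·13·12=1040 → min 1040.
Length 4: A_1..A_4: k=1: 0+1456+8·20·13=3536; k=2: 640+416+8·4·13=1472; k=3: 896+0+8·8·13=1728 → min 1472 | A_2..A_5: k=2: 0+1040+20·4·12=2000; k=3: 640+1248+20·8·12=3808; k=4: 1456+0+20·13·12=4576 → min 2000.
Length 5: A_1..A_5: k=1: 0+2000+8·20·12=3920; k=2: 640+1040+8·4·12=2064; k=3: 896+1248+8·8·12=2912; k=4: 1472+0+8·13·12=2720 → min 2064.
Optimal order: ((A_1 · A_2) · ((A_3 · A_4) · A_5)) with cost 2064.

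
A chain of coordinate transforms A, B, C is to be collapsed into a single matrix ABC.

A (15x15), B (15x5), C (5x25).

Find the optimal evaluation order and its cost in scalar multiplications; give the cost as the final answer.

3000

(A(BC)): cost 7500.
((AB)C): cost 3000.
Optimal: ((AB)C) with cost 3000.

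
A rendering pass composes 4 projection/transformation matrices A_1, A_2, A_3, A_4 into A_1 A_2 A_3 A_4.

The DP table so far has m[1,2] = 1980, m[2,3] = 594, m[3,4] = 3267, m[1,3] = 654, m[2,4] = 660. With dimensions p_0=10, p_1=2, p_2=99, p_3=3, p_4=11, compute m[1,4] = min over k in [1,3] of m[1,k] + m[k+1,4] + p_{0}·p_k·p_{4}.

880

m[1,4] = min over k∈[1,3] of m[1,k]+m[k+1,4]+p_{0}·p_k·p_{4}.
k=1: 0 + 660 + 10·2·11 = 880; k=2: 1980 + 3267 + 10·99·11 = 16137; k=3: 654 + 0 + 10·3·11 = 984.
Minimum: 880 at k=1.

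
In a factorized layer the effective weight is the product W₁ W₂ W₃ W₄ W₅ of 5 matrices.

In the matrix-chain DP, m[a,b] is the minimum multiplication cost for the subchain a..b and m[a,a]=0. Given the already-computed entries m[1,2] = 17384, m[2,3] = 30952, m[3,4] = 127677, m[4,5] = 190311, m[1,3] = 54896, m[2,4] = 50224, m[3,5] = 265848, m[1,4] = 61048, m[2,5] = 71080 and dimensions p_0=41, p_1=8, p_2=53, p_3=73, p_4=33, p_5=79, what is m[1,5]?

96992

m[1,5] = min over k∈[1,4] of m[1,k]+m[k+1,5]+p_{0}·p_k·p_{5}.
k=1: 0 + 71080 + 41·8·79 = 96992; k=2: 17384 + 265848 + 41·53·79 = 454899; k=3: 54896 + 190311 + 41·73·79 = 481654; k=4: 61048 + 0 + 41·33·79 = 167935.
Minimum: 96992 at k=1.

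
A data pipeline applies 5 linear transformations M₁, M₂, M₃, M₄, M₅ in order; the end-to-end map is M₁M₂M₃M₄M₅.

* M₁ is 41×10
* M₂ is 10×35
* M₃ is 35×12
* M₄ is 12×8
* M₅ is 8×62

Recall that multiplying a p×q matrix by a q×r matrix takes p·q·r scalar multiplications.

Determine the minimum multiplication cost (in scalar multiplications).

Adjacent pairs: M₁M₂ = 41·10·35 = 14350; M₂M₃ = 10·35·12 = 4200; M₃M₄ = 35·12·8 = 3360; M₄M₅ = 12·8·62 = 5952.
Length 3: M₁..M₃: k=1: 0+4200+41·10·12=9120; k=2: 14350+0+41·35·12=31570 → min 9120 | M₂..M₄: k=2: 0+3360+10·35·8=6160; k=3: 4200+0+10·12·8=5160 → min 5160 | M₃..M₅: k=3: 0+5952+35·12·62=31992; k=4: 3360+0+35·8·62=20720 → min 20720.
Length 4: M₁..M₄: k=1: 0+5160+41·10·8=8440; k=2: 14350+3360+41·35·8=29190; k=3: 9120+0+41·12·8=13056 → min 8440 | M₂..M₅: k=2: 0+20720+10·35·62=42420; k=3: 4200+5952+10·12·62=17592; k=4: 5160+0+10·8·62=10120 → min 10120.
Length 5: M₁..M₅: k=1: 0+10120+41·10·62=35540; k=2: 14350+20720+41·35·62=124040; k=3: 9120+5952+41·12·62=45576; k=4: 8440+0+41·8·62=28776 → min 28776.
Optimal order: ((M₁((M₂M₃)M₄))M₅) with cost 28776.

28776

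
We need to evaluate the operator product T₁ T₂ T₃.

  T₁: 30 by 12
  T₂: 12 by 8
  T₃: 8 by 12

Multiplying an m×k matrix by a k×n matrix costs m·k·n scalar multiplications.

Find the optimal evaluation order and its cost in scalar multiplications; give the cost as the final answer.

5472

(T₁ (T₂ T₃)): cost 5472.
((T₁ T₂) T₃): cost 5760.
Optimal: (T₁ (T₂ T₃)) with cost 5472.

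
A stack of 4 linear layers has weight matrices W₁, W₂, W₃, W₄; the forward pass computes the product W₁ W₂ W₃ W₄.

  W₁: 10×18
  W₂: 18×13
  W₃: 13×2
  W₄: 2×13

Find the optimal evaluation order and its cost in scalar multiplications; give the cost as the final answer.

1088

Adjacent pairs: W₁W₂ = 10·18·13 = 2340; W₂W₃ = 18·13·2 = 468; W₃W₄ = 13·2·13 = 338.
Length 3: W₁..W₃: k=1: 0+468+10·18·2=828; k=2: 2340+0+10·13·2=2600 → min 828 | W₂..W₄: k=2: 0+338+18·13·13=3380; k=3: 468+0+18·2·13=936 → min 936.
Length 4: W₁..W₄: k=1: 0+936+10·18·13=3276; k=2: 2340+338+10·13·13=4368; k=3: 828+0+10·2·13=1088 → min 1088.
Optimal parenthesization: ((W₁ (W₂ W₃)) W₄) with cost 1088.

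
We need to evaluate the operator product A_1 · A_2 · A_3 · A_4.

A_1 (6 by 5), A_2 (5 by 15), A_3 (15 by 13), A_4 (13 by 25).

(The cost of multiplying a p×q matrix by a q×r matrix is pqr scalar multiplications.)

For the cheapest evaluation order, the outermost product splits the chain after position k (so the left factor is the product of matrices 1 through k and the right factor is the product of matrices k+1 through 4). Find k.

Adjacent pairs: A_1A_2 = 6·5·15 = 450; A_2A_3 = 5·15·13 = 975; A_3A_4 = 15·13·25 = 4875.
Length 3: A_1..A_3: k=1: 0+975+6·5·13=1365; k=2: 450+0+6·15·13=1620 → min 1365 | A_2..A_4: k=2: 0+4875+5·15·25=6750; k=3: 975+0+5·13·25=2600 → min 2600.
Top-level splits: k=1: (A_1..A_1)·(A_2..A_4) → 0+2600+6·5·25 = 3350; k=2: (A_1..A_2)·(A_3..A_4) → 450+4875+6·15·25 = 7575; k=3: (A_1..A_3)·(A_4..A_4) → 1365+0+6·13·25 = 3315.
Best split is after A_3, i.e. k = 3.

3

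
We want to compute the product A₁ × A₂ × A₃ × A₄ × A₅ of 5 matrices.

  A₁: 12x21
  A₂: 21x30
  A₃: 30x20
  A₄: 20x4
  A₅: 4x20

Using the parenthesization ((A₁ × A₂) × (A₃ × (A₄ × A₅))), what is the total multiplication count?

28360

(A₁ × A₂): 12×21 by 21×30 → 12×30, cost 12·21·30 = 7560
(A₄ × A₅): 20×4 by 4×20 → 20×20, cost 20·4·20 = 1600
(A₃ × (A₄ × A₅)): 30×20 by 20×20 → 30×20, cost 30·20·20 = 12000; cumulative 13600
((A₁ × A₂) × (A₃ × (A₄ × A₅))): 12×30 by 30×20 → 12×20, cost 12·30·20 = 7200; cumulative 28360
Total: 28360 scalar multiplications.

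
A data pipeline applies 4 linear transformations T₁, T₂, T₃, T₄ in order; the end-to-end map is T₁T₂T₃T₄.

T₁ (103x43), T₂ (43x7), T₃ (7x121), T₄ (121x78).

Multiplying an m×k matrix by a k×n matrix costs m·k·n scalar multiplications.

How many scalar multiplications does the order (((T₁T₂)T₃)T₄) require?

(T₁T₂): 103×43 by 43×7 → 103×7, cost 103·43·7 = 31003
((T₁T₂)T₃): 103×7 by 7×121 → 103×121, cost 103·7·121 = 87241; cumulative 118244
(((T₁T₂)T₃)T₄): 103×121 by 121×78 → 103×78, cost 103·121·78 = 972114; cumulative 1090358
Total: 1090358 scalar multiplications.

1090358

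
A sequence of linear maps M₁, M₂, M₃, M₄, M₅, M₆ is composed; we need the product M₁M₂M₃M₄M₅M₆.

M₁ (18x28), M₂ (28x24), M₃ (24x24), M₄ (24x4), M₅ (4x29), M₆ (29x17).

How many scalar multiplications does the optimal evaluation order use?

Adjacent pairs: M₁M₂ = 18·28·24 = 12096; M₂M₃ = 28·24·24 = 16128; M₃M₄ = 24·24·4 = 2304; M₄M₅ = 24·4·29 = 2784; M₅M₆ = 4·29·17 = 1972.
Length 3: M₁..M₃: k=1: 0+16128+18·28·24=28224; k=2: 12096+0+18·24·24=22464 → min 22464 | M₂..M₄: k=2: 0+2304+28·24·4=4992; k=3: 16128+0+28·24·4=18816 → min 4992 | M₃..M₅: k=3: 0+2784+24·24·29=19488; k=4: 2304+0+24·4·29=5088 → min 5088 | M₄..M₆: k=4: 0+1972+24·4·17=3604; k=5: 2784+0+24·29·17=14616 → min 3604.
Length 4: M₁..M₄: k=1: 0+4992+18·28·4=7008; k=2: 12096+2304+18·24·4=16128; k=3: 22464+0+18·24·4=24192 → min 7008 | M₂..M₅: k=2: 0+5088+28·24·29=24576; k=3: 16128+2784+28·24·29=38400; k=4: 4992+0+28·4·29=8240 → min 8240 | M₃..M₆: k=3: 0+3604+24·24·17=13396; k=4: 2304+1972+24·4·17=5908; k=5: 5088+0+24·29·17=16920 → min 5908.
Length 5: M₁..M₅: k=1: 0+8240+18·28·29=22856; k=2: 12096+5088+18·24·29=29712; k=3: 22464+2784+18·24·29=37776; k=4: 7008+0+18·4·29=9096 → min 9096 | M₂..M₆: k=2: 0+5908+28·24·17=17332; k=3: 16128+3604+28·24·17=31156; k=4: 4992+1972+28·4·17=8868; k=5: 8240+0+28·29·17=22044 → min 8868.
Length 6: M₁..M₆: k=1: 0+8868+18·28·17=17436; k=2: 12096+5908+18·24·17=25348; k=3: 22464+3604+18·24·17=33412; k=4: 7008+1972+18·4·17=10204; k=5: 9096+0+18·29·17=17970 → min 10204.
Optimal order: ((M₁(M₂(M₃M₄)))(M₅M₆)) with cost 10204.

10204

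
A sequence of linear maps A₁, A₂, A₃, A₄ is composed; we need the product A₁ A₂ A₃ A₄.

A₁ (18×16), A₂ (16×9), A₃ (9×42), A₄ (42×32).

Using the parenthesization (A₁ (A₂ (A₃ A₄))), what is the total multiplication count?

(A₃ A₄): 9×42 by 42×32 → 9×32, cost 9·42·32 = 12096
(A₂ (A₃ A₄)): 16×9 by 9×32 → 16×32, cost 16·9·32 = 4608; cumulative 16704
(A₁ (A₂ (A₃ A₄))): 18×16 by 16×32 → 18×32, cost 18·16·32 = 9216; cumulative 25920
Total: 25920 scalar multiplications.

25920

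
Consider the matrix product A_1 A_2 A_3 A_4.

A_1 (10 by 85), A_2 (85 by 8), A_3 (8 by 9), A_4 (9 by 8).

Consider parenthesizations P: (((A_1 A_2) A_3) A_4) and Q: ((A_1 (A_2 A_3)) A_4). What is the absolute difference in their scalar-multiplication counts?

Order P = (((A_1 A_2) A_3) A_4): (A_1 A_2): 10×85 by 85×8 → 10×8, cost 10·85·8 = 6800; ((A_1 A_2) A_3): 10×8 by 8×9 → 10×9, cost 10·8·9 = 720; cumulative 7520; (((A_1 A_2) A_3) A_4): 10×9 by 9×8 → 10×8, cost 10·9·8 = 720; cumulative 8240. Total 8240.
Order Q = ((A_1 (A_2 A_3)) A_4): (A_2 A_3): 85×8 by 8×9 → 85×9, cost 85·8·9 = 6120; (A_1 (A_2 A_3)): 10×85 by 85×9 → 10×9, cost 10·85·9 = 7650; cumulative 13770; ((A_1 (A_2 A_3)) A_4): 10×9 by 9×8 → 10×8, cost 10·9·8 = 720; cumulative 14490. Total 14490.
Difference: |8240 − 14490| = 6250.

6250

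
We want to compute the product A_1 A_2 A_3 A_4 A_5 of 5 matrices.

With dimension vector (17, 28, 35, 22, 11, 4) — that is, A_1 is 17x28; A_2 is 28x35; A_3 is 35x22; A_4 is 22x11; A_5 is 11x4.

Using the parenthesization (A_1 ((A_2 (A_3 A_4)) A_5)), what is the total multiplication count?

22386

(A_3 A_4): 35×22 by 22×11 → 35×11, cost 35·22·11 = 8470
(A_2 (A_3 A_4)): 28×35 by 35×11 → 28×11, cost 28·35·11 = 10780; cumulative 19250
((A_2 (A_3 A_4)) A_5): 28×11 by 11×4 → 28×4, cost 28·11·4 = 1232; cumulative 20482
(A_1 ((A_2 (A_3 A_4)) A_5)): 17×28 by 28×4 → 17×4, cost 17·28·4 = 1904; cumulative 22386
Total: 22386 scalar multiplications.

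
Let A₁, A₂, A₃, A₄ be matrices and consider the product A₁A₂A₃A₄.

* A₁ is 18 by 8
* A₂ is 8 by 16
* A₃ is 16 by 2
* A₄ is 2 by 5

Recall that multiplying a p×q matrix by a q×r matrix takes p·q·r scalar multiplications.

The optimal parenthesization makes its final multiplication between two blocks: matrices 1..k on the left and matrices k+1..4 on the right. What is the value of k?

Adjacent pairs: A₁A₂ = 18·8·16 = 2304; A₂A₃ = 8·16·2 = 256; A₃A₄ = 16·2·5 = 160.
Length 3: A₁..A₃: k=1: 0+256+18·8·2=544; k=2: 2304+0+18·16·2=2880 → min 544 | A₂..A₄: k=2: 0+160+8·16·5=800; k=3: 256+0+8·2·5=336 → min 336.
Top-level splits: k=1: (A₁..A₁)·(A₂..A₄) → 0+336+18·8·5 = 1056; k=2: (A₁..A₂)·(A₃..A₄) → 2304+160+18·16·5 = 3904; k=3: (A₁..A₃)·(A₄..A₄) → 544+0+18·2·5 = 724.
Best split is after A₃, i.e. k = 3.

3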